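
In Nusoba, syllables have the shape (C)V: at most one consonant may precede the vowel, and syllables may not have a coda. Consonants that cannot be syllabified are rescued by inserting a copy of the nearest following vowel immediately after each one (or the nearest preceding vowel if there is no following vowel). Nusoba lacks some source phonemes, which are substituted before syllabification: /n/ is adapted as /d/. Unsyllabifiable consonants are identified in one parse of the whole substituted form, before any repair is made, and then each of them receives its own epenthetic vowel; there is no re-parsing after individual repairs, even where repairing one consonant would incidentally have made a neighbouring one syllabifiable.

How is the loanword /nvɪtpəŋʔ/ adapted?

Substitution: /n/ → /d/, giving /dvɪtpəŋʔ/.
Syllabifying with onset maximization leaves /d/, /t/, /ŋ/, /ʔ/ stranded (no codas are permitted; onsets are limited to one consonant).
Epenthesis after each stranded consonant: /d/ → /dɪ/, /t/ → /tə/, /ŋ/ → /ŋə/, /ʔ/ → /ʔə/.

dɪvɪtəpəŋəʔə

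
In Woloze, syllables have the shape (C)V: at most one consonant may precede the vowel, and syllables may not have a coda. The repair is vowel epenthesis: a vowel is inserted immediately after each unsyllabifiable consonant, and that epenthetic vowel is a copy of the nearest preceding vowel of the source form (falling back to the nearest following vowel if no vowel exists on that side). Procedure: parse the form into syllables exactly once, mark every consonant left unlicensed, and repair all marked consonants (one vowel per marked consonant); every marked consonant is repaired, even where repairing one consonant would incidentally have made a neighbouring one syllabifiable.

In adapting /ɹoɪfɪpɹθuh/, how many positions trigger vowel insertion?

3

The unsyllabifiable consonants are /p/, /ɹ/, /h/; each receives one epenthetic vowel.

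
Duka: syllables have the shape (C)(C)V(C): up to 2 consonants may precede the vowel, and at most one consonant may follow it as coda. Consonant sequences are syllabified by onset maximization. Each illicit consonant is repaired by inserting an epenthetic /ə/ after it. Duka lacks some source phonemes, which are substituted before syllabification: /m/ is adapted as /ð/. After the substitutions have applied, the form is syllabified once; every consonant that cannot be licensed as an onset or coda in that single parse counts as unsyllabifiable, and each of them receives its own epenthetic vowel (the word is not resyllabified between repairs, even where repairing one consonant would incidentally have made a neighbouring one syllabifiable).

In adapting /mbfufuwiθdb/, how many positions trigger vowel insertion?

3

After substitution the input is /ðbfufuwiθdb/.
The unsyllabifiable consonants are /ð/, /d/, /b/; each receives one epenthetic vowel.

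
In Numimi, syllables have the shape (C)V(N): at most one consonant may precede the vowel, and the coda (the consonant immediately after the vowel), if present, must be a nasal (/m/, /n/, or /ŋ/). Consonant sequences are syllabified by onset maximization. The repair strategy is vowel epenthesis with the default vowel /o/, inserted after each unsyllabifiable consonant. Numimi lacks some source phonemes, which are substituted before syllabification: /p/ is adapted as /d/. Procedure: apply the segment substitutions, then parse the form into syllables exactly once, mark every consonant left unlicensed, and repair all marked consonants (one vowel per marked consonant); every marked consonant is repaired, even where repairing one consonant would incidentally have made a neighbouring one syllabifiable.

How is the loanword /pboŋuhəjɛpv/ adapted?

doboŋuhəjɛdovo

Substitution: /p/ → /d/, giving /dboŋuhəjɛdv/.
Under (C)V(N), the unsyllabifiable consonants are /d/, /d/, /v/ (only a nasal (/m/, /n/, or /ŋ/) is licensed in coda position; onsets are limited to one consonant).
Epenthesis after each stranded consonant: /d/ → /do/, /d/ → /do/, /v/ → /vo/.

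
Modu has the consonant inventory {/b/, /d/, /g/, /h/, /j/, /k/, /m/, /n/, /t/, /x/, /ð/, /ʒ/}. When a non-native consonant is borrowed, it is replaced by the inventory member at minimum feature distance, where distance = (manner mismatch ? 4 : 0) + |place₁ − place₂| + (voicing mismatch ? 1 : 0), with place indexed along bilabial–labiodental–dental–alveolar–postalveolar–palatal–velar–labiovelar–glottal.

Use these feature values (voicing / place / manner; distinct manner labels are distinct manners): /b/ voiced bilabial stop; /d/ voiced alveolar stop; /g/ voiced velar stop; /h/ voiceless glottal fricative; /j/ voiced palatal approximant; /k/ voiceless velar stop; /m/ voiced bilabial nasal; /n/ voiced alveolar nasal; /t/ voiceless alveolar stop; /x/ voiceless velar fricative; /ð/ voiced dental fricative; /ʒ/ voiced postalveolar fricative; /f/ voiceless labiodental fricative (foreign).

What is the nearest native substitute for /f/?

ð

/ð/ is closest: same manner (fricative), place distance 1 (labiodental→dental), voicing differs (+1); total 2. Next closest is /ʒ/ at distance 4.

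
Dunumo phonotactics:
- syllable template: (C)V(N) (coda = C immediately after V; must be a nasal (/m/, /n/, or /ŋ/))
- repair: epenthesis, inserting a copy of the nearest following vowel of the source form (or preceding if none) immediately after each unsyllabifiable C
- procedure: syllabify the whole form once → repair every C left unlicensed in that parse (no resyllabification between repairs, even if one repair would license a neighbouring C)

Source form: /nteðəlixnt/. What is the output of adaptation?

neteðəlixiniti

The consonants /n/, /x/, /n/, /t/ cannot be parsed into a legal (C)V(N) syllable (only a nasal (/m/, /n/, or /ŋ/) is licensed in coda position; onsets are limited to one consonant).
Inserting the epenthetic vowel yields /n/ → /ne/, /x/ → /xi/, /n/ → /ni/, /t/ → /ti/.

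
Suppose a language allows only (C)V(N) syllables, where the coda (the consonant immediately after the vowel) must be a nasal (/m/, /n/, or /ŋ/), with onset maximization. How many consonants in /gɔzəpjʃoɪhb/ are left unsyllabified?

The consonants /p/, /j/, /h/, /b/ cannot be parsed into a legal (C)V(N) syllable (only a nasal (/m/, /n/, or /ŋ/) is licensed in coda position; onsets are limited to one consonant).

4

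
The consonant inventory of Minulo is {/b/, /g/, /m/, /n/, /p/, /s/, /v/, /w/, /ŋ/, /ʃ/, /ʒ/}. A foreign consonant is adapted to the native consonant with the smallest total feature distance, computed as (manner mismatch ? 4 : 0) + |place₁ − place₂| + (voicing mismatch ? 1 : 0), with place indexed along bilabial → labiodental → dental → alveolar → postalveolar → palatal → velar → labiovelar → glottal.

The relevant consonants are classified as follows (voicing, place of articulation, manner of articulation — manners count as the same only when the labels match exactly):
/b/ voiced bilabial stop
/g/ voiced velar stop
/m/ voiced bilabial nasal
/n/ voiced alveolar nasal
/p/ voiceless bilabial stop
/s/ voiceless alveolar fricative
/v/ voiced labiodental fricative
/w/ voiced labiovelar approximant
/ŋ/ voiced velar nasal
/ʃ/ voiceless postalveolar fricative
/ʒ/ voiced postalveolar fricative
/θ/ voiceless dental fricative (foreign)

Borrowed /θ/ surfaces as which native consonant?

/s/ is closest: same manner (fricative), place distance 1 (dental→alveolar), same voicing; total 1. Next closest is /v/ at distance 2.

s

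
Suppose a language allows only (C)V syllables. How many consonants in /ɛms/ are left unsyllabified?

2

Under (C)V, the unsyllabifiable consonants are /m/, /s/ (no codas are permitted; onsets are limited to one consonant).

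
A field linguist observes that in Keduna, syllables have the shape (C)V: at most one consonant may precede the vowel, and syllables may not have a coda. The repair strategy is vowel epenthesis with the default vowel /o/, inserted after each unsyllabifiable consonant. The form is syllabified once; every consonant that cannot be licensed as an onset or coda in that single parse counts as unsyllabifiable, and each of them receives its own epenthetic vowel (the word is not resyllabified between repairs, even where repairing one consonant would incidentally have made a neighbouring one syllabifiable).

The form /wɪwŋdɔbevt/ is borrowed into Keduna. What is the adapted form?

The consonants /w/, /ŋ/, /v/, /t/ cannot be parsed into a legal (C)V syllable (no codas are permitted; onsets are limited to one consonant).
Inserting the epenthetic vowel yields /w/ → /wo/, /ŋ/ → /ŋo/, /v/ → /vo/, /t/ → /to/.

wɪwoŋodɔbevoto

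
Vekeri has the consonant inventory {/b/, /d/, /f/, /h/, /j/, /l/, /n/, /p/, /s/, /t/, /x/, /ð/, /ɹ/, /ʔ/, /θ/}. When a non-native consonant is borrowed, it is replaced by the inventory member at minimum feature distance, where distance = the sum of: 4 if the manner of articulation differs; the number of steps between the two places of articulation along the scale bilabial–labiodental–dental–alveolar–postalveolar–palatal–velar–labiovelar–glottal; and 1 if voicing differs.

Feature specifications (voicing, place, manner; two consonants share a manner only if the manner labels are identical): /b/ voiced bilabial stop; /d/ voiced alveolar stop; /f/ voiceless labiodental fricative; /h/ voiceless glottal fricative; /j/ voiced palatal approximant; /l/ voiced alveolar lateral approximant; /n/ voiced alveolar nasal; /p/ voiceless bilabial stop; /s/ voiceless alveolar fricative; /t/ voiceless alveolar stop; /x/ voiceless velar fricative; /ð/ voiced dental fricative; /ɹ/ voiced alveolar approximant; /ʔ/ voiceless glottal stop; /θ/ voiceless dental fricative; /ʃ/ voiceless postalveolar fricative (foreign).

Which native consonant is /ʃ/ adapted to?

s

/s/ is closest: same manner (fricative), place distance 1 (postalveolar→alveolar), same voicing; total 1. Next closest is /x/ at distance 2.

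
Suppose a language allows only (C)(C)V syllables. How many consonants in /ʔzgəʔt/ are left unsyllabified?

3

Under (C)(C)V, the unsyllabifiable consonants are /ʔ/, /ʔ/, /t/ (no codas are permitted; onsets may contain at most 2 consonants).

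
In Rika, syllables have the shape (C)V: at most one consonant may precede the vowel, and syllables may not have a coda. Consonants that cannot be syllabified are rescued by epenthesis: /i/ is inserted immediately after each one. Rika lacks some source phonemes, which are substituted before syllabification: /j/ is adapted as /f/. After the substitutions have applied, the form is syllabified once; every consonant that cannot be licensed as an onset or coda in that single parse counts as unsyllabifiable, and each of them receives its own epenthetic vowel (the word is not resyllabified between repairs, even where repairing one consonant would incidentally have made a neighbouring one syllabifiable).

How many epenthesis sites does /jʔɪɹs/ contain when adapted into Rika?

3

After substitution the input is /fʔɪɹs/.
The unsyllabifiable consonants are /f/, /ɹ/, /s/; each receives one epenthetic vowel.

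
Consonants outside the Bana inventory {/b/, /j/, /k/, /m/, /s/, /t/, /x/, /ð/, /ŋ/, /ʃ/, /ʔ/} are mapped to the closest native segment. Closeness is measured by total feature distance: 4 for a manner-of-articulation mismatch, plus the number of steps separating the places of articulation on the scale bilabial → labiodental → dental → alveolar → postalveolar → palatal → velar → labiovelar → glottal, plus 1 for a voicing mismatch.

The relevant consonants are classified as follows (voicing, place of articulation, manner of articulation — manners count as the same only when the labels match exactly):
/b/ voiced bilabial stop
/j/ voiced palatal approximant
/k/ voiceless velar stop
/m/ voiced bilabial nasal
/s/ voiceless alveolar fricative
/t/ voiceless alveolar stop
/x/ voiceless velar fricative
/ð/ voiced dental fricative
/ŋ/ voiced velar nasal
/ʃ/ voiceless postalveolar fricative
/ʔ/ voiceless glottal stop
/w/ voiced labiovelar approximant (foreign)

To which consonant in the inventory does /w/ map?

j

/j/ is closest: same manner (approximant), place distance 2 (labiovelar→palatal), same voicing; total 2. Next closest is /ŋ/ at distance 5.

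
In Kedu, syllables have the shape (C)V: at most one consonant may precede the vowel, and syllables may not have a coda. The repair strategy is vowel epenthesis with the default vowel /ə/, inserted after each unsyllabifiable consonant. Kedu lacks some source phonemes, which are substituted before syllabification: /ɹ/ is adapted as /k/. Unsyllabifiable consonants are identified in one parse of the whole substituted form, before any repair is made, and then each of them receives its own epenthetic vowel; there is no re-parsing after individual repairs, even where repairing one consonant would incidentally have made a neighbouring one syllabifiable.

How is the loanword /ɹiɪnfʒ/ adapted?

kiɪnəfəʒə

Substitution: /ɹ/ → /k/, giving /kiɪnfʒ/.
Syllabifying with onset maximization leaves /n/, /f/, /ʒ/ stranded (no codas are permitted; onsets are limited to one consonant).
Epenthesis after each stranded consonant: /n/ → /nə/, /f/ → /fə/, /ʒ/ → /ʒə/.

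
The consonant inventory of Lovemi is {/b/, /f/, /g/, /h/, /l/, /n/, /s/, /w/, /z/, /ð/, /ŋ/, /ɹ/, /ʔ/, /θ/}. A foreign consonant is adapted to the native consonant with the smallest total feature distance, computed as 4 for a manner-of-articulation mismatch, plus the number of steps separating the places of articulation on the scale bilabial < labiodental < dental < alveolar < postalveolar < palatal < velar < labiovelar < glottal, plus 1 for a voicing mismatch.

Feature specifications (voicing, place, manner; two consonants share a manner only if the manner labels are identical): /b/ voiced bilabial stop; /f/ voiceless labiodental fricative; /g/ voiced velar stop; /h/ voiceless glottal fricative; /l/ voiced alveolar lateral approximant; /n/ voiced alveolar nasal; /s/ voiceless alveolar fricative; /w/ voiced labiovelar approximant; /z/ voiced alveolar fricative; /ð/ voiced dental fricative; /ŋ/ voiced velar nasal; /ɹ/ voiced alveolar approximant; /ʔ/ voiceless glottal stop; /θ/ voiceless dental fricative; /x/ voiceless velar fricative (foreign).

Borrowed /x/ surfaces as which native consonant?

/h/ is closest: same manner (fricative), place distance 2 (velar→glottal), same voicing; total 2. Next closest is /s/ at distance 3.

h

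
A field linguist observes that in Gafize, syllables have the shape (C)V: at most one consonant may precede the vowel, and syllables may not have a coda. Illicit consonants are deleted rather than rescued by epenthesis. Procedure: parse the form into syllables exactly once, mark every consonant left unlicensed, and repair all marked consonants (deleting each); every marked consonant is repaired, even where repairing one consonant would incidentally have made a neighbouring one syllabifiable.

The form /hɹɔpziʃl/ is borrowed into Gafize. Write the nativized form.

ɹɔzi

Syllabifying with onset maximization leaves /h/, /p/, /ʃ/, /l/ stranded (no codas are permitted; onsets are limited to one consonant).
Deletion applies to /h/, /p/, /ʃ/, /l/.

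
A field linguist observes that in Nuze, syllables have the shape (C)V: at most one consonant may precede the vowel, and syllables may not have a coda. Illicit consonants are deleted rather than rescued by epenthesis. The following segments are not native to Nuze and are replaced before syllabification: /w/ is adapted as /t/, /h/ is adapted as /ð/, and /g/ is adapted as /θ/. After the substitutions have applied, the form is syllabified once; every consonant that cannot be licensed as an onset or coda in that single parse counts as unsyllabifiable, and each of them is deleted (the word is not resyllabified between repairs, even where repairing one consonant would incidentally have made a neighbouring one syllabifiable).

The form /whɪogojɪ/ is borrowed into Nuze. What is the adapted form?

Substitution: /w/ → /t/, /h/ → /ð/, /g/ → /θ/, giving /tðɪoθojɪ/.
Under (C)V, the unsyllabifiable consonants are /t/ (no codas are permitted; onsets are limited to one consonant).
Deleting the stranded consonants removes /t/.

ðɪoθojɪ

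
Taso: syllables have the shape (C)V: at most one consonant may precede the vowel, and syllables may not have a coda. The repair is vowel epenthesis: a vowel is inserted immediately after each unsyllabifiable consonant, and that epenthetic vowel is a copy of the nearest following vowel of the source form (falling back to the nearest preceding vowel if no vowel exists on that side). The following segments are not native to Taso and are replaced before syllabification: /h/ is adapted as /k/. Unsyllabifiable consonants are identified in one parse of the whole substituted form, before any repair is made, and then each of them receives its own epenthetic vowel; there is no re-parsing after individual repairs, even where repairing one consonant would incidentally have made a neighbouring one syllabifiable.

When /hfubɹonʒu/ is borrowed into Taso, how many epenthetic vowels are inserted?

3

After substitution the input is /kfubɹonʒu/.
The unsyllabifiable consonants are /k/, /b/, /n/; each receives one epenthetic vowel.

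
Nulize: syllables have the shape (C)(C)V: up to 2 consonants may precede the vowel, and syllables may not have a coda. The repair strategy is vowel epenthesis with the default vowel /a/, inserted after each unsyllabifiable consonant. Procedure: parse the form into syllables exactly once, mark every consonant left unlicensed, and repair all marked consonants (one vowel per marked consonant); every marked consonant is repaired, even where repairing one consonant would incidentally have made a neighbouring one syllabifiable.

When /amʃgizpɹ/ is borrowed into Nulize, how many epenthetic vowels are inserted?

4

The unsyllabifiable consonants are /m/, /z/, /p/, /ɹ/; each receives one epenthetic vowel.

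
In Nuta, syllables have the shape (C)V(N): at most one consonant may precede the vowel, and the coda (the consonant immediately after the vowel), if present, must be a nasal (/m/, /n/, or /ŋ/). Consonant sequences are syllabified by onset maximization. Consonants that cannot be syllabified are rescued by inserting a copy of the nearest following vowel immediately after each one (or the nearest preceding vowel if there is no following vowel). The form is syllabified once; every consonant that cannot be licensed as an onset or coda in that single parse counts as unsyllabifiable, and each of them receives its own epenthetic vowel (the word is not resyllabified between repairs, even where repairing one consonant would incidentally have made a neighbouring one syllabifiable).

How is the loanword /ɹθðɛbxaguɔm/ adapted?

Syllabifying with onset maximization leaves /ɹ/, /θ/, /b/ stranded (only a nasal (/m/, /n/, or /ŋ/) is licensed in coda position; onsets are limited to one consonant).
Inserting the epenthetic vowel yields /ɹ/ → /ɹɛ/, /θ/ → /θɛ/, /b/ → /ba/.

ɹɛθɛðɛbaxaguɔm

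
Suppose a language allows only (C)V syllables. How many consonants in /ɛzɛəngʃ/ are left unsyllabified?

Syllabifying with onset maximization leaves /n/, /g/, /ʃ/ stranded (no codas are permitted; onsets are limited to one consonant).

3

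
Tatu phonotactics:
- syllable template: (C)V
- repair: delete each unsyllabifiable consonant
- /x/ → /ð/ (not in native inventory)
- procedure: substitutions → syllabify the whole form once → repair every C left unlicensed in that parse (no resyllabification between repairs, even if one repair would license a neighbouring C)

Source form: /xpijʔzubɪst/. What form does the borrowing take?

Substitution: /x/ → /ð/, giving /ðpijʔzubɪst/.
Syllabifying with onset maximization leaves /ð/, /j/, /ʔ/, /s/, /t/ stranded (no codas are permitted; onsets are limited to one consonant).
Deleting the stranded consonants removes /ð/, /j/, /ʔ/, /s/, /t/.

pizubɪ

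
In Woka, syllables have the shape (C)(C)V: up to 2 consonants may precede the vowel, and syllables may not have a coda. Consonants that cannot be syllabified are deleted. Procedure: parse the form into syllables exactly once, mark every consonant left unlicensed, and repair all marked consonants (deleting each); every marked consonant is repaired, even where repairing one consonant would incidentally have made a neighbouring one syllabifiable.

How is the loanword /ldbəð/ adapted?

Under (C)(C)V, the unsyllabifiable consonants are /l/, /ð/ (no codas are permitted; onsets may contain at most 2 consonants).
Deletion applies to /l/, /ð/.

dbə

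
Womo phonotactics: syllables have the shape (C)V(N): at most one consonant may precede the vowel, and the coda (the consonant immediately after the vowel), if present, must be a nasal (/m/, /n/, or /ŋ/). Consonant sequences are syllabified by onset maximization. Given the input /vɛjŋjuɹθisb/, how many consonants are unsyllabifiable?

Syllabifying with onset maximization leaves /j/, /ŋ/, /ɹ/, /s/, /b/ stranded (only a nasal (/m/, /n/, or /ŋ/) is licensed in coda position; onsets are limited to one consonant).

5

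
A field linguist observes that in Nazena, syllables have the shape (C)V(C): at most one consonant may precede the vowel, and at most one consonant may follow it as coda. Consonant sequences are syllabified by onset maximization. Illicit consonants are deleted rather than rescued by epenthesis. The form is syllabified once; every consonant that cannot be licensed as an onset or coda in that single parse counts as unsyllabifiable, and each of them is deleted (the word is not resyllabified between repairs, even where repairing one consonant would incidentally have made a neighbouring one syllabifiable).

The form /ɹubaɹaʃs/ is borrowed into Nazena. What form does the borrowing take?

The consonants /s/ cannot be parsed into a legal (C)V(C) syllable (at most one coda consonant is licensed; onsets are limited to one consonant).
Deletion applies to /s/.

ɹubaɹaʃ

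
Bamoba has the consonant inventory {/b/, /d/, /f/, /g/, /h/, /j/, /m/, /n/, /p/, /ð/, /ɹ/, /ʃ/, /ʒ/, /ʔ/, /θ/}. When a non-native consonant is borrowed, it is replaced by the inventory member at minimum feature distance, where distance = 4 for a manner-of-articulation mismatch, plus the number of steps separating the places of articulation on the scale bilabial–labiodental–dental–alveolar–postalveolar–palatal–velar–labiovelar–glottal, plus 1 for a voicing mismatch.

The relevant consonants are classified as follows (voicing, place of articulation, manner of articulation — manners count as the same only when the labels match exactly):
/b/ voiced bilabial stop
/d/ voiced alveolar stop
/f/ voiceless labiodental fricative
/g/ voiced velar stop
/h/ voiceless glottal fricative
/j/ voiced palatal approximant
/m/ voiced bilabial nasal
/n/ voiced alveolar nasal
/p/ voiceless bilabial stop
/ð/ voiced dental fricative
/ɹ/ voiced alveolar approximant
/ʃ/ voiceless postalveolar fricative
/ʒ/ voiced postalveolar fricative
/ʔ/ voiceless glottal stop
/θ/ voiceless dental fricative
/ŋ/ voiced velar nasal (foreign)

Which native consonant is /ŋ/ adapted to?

/n/ is closest: same manner (nasal), place distance 3 (velar→alveolar), same voicing; total 3. Next closest is /g/ at distance 4.

n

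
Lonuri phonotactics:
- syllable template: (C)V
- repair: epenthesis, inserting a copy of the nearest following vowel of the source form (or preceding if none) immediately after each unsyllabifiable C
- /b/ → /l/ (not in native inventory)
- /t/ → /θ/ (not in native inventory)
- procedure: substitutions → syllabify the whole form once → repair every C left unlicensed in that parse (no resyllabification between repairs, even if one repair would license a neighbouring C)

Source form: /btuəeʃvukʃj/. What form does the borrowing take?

Substitution: /b/ → /l/, /t/ → /θ/, giving /lθuəeʃvukʃj/.
Syllabifying with onset maximization leaves /l/, /ʃ/, /k/, /ʃ/, /j/ stranded (no codas are permitted; onsets are limited to one consonant).
Each unlicensed consonant becomes the onset of a new syllable: /l/ → /lu/, /ʃ/ → /ʃu/, /k/ → /ku/, /ʃ/ → /ʃu/, /j/ → /ju/.

luθuəeʃuvukuʃuju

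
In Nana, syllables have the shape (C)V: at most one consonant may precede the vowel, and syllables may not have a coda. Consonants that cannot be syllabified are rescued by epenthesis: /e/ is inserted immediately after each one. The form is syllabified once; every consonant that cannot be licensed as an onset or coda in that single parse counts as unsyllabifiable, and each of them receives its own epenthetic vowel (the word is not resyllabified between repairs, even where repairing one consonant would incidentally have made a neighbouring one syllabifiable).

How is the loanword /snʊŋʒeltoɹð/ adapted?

senʊŋeʒeletoɹeðe

The consonants /s/, /ŋ/, /l/, /ɹ/, /ð/ cannot be parsed into a legal (C)V syllable (no codas are permitted; onsets are limited to one consonant).
Epenthesis after each stranded consonant: /s/ → /se/, /ŋ/ → /ŋe/, /l/ → /le/, /ɹ/ → /ɹe/, /ð/ → /ðe/.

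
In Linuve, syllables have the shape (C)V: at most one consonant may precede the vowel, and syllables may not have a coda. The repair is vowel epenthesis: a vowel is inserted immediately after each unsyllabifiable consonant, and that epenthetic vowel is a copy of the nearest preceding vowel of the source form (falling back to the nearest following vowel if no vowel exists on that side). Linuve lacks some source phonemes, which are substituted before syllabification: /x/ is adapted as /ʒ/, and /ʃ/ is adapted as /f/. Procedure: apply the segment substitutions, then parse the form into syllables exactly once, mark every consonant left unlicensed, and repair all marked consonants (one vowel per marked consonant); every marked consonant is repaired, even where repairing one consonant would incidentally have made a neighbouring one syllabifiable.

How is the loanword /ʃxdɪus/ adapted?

Substitution: /ʃ/ → /f/, /x/ → /ʒ/, giving /fʒdɪus/.
The consonants /f/, /ʒ/, /s/ cannot be parsed into a legal (C)V syllable (no codas are permitted; onsets are limited to one consonant).
Each unlicensed consonant becomes the onset of a new syllable: /f/ → /fɪ/, /ʒ/ → /ʒɪ/, /s/ → /su/.

fɪʒɪdɪusu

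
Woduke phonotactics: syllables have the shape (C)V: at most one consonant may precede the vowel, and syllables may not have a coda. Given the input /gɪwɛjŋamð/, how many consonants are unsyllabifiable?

3

Under (C)V, the unsyllabifiable consonants are /j/, /m/, /ð/ (no codas are permitted; onsets are limited to one consonant).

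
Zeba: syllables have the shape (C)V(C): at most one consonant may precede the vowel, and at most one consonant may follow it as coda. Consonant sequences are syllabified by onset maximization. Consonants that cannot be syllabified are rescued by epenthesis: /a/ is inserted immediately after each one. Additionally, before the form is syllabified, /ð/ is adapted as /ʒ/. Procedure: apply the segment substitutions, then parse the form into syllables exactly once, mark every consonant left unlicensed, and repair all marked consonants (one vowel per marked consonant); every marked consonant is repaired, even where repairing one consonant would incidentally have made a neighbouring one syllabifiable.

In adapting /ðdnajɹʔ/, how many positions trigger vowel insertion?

After substitution the input is /ʒdnajɹʔ/.
The unsyllabifiable consonants are /ʒ/, /d/, /ɹ/, /ʔ/; each receives one epenthetic vowel.

4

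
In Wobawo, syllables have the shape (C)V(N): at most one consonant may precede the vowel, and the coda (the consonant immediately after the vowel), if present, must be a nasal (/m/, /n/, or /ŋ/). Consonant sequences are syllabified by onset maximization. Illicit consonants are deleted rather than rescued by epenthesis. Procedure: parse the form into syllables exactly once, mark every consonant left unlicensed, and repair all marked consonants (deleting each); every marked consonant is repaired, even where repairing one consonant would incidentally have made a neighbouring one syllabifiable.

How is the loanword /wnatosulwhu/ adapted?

Under (C)V(N), the unsyllabifiable consonants are /w/, /l/, /w/ (only a nasal (/m/, /n/, or /ŋ/) is licensed in coda position; onsets are limited to one consonant).
Deletion applies to /w/, /l/, /w/.

natosuhu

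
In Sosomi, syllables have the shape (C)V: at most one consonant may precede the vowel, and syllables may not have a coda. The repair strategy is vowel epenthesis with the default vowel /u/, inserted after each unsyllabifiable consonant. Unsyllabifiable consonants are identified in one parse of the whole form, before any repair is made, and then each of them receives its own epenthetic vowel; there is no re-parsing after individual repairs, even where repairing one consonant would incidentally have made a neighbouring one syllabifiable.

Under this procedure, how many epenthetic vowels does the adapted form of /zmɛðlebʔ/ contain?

The unsyllabifiable consonants are /z/, /ð/, /b/, /ʔ/; each receives one epenthetic vowel.

4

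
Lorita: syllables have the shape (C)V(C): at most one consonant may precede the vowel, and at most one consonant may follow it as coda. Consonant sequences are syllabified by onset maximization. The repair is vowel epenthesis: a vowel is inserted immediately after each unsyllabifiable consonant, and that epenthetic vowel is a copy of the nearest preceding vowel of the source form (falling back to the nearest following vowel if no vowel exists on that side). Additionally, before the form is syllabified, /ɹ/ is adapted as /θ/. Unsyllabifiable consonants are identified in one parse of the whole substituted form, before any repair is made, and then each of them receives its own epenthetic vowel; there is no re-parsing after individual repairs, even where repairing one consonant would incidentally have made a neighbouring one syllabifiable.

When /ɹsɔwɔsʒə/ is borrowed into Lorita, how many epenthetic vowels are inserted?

1

After substitution the input is /θsɔwɔsʒə/.
The unsyllabifiable consonants are /θ/; each receives one epenthetic vowel.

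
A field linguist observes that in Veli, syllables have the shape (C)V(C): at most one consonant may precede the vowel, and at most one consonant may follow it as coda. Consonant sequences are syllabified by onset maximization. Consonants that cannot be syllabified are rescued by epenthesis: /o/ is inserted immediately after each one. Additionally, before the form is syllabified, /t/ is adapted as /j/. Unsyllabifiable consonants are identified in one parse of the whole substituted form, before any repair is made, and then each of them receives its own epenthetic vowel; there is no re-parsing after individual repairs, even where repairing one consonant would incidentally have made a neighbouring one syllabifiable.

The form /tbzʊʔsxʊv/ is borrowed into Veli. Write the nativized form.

Substitution: /t/ → /j/, giving /jbzʊʔsxʊv/.
The consonants /j/, /b/, /s/ cannot be parsed into a legal (C)V(C) syllable (at most one coda consonant is licensed; onsets are limited to one consonant).
Inserting the epenthetic vowel yields /j/ → /jo/, /b/ → /bo/, /s/ → /so/.

jobozʊʔsoxʊv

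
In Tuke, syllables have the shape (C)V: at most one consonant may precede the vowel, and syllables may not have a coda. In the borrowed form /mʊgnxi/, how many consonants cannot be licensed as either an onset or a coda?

2

Under (C)V, the unsyllabifiable consonants are /g/, /n/ (no codas are permitted; onsets are limited to one consonant).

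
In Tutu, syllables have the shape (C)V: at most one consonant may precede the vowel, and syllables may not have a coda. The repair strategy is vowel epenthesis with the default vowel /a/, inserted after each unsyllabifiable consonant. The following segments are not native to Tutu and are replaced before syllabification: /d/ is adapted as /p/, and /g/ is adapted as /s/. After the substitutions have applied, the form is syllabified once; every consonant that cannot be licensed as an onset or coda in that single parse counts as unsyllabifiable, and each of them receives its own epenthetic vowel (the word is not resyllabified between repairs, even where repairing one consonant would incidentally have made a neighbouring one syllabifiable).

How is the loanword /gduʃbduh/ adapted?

sapuʃabapuha

Substitution: /g/ → /s/, /d/ → /p/, giving /spuʃbpuh/.
The consonants /s/, /ʃ/, /b/, /h/ cannot be parsed into a legal (C)V syllable (no codas are permitted; onsets are limited to one consonant).
Each unlicensed consonant becomes the onset of a new syllable: /s/ → /sa/, /ʃ/ → /ʃa/, /b/ → /ba/, /h/ → /ha/.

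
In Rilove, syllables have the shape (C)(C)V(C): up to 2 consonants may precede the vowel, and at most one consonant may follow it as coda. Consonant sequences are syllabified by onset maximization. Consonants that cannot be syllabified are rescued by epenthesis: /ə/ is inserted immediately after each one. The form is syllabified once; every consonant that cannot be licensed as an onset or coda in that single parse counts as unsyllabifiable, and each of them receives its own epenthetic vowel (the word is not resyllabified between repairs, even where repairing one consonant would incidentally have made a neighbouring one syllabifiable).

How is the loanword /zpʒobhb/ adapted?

Under (C)(C)V(C), the unsyllabifiable consonants are /z/, /h/, /b/ (at most one coda consonant is licensed; onsets may contain at most 2 consonants).
Epenthesis after each stranded consonant: /z/ → /zə/, /h/ → /hə/, /b/ → /bə/.

zəpʒobhəbə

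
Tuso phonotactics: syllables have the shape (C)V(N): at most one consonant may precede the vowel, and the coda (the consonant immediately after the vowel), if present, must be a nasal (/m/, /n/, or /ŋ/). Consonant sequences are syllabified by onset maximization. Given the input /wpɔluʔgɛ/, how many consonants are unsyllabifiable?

2

Syllabifying with onset maximization leaves /w/, /ʔ/ stranded (only a nasal (/m/, /n/, or /ŋ/) is licensed in coda position; onsets are limited to one consonant).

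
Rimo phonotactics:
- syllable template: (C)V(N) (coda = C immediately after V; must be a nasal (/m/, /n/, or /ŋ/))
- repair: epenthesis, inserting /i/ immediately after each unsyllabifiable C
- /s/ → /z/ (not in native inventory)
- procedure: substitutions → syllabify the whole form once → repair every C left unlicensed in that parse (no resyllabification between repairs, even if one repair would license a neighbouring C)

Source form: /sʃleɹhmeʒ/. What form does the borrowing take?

Substitution: /s/ → /z/, giving /zʃleɹhmeʒ/.
Under (C)V(N), the unsyllabifiable consonants are /z/, /ʃ/, /ɹ/, /h/, /ʒ/ (only a nasal (/m/, /n/, or /ŋ/) is licensed in coda position; onsets are limited to one consonant).
Inserting the epenthetic vowel yields /z/ → /zi/, /ʃ/ → /ʃi/, /ɹ/ → /ɹi/, /h/ → /hi/, /ʒ/ → /ʒi/.

ziʃileɹihimeʒi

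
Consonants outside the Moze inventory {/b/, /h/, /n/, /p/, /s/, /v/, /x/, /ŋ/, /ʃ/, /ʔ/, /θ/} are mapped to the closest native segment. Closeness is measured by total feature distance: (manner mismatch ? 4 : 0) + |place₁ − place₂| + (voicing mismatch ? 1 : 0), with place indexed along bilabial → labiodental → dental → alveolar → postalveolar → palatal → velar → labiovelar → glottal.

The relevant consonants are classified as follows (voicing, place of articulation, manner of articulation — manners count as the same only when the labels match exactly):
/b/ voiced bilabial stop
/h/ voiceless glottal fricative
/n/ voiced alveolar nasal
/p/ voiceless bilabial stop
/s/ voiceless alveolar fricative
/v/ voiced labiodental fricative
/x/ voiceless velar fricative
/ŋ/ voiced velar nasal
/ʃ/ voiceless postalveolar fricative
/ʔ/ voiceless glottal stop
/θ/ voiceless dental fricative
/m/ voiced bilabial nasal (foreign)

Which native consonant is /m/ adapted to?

/n/ is closest: same manner (nasal), place distance 3 (bilabial→alveolar), same voicing; total 3. Next closest is /b/ at distance 4.

n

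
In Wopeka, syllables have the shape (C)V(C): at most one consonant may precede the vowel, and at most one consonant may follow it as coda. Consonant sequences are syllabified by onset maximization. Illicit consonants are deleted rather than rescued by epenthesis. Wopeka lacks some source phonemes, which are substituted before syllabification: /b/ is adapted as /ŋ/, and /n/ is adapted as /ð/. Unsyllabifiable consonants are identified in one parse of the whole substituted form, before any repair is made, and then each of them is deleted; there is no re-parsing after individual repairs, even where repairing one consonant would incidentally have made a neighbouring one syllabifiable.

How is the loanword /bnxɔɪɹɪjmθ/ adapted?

xɔɪɹɪj

Substitution: /b/ → /ŋ/, /n/ → /ð/, giving /ŋðxɔɪɹɪjmθ/.
Under (C)V(C), the unsyllabifiable consonants are /ŋ/, /ð/, /m/, /θ/ (at most one coda consonant is licensed; onsets are limited to one consonant).
Deletion applies to /ŋ/, /ð/, /m/, /θ/.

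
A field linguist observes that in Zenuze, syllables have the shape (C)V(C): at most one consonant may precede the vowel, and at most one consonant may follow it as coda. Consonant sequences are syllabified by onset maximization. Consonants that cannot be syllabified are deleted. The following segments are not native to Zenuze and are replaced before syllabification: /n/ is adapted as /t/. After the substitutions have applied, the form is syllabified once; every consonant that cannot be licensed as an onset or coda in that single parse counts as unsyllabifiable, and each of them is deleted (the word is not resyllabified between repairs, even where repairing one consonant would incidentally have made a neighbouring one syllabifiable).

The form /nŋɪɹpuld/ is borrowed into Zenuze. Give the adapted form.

Substitution: /n/ → /t/, giving /tŋɪɹpuld/.
Syllabifying with onset maximization leaves /t/, /d/ stranded (at most one coda consonant is licensed; onsets are limited to one consonant).
Deleting the stranded consonants removes /t/, /d/.

ŋɪɹpul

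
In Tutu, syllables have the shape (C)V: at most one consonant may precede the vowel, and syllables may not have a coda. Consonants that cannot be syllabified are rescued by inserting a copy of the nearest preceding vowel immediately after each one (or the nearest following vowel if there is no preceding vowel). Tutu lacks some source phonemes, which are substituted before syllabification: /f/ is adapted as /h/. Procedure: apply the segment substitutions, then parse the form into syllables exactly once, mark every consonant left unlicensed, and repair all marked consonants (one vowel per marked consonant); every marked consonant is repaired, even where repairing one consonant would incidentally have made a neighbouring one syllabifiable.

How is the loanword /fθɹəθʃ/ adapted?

həθəɹəθəʃə

Substitution: /f/ → /h/, giving /hθɹəθʃ/.
Under (C)V, the unsyllabifiable consonants are /h/, /θ/, /θ/, /ʃ/ (no codas are permitted; onsets are limited to one consonant).
Epenthesis after each stranded consonant: /h/ → /hə/, /θ/ → /θə/, /θ/ → /θə/, /ʃ/ → /ʃə/.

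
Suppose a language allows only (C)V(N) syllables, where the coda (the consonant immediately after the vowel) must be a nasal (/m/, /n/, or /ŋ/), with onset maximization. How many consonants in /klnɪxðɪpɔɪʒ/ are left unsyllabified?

4

Under (C)V(N), the unsyllabifiable consonants are /k/, /l/, /x/, /ʒ/ (only a nasal (/m/, /n/, or /ŋ/) is licensed in coda position; onsets are limited to one consonant).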